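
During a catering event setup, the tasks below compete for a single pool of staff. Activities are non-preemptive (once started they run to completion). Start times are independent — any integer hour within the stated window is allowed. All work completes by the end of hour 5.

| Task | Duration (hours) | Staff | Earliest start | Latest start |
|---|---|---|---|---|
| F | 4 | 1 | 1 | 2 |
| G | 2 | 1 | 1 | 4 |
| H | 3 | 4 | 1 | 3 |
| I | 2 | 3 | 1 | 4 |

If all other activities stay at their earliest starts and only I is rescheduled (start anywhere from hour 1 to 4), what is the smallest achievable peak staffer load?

6

I@1: h1:9  h2:9  h3:5  h4:1  h5:0 → peak 9
I@2: h1:6  h2:9  h3:8  h4:1  h5:0 → peak 9
I@3: h1:6  h2:6  h3:8  h4:4  h5:0 → peak 8
I@4: h1:6  h2:6  h3:5  h4:4  h5:3 → peak 6
Best is I@4, peak 6.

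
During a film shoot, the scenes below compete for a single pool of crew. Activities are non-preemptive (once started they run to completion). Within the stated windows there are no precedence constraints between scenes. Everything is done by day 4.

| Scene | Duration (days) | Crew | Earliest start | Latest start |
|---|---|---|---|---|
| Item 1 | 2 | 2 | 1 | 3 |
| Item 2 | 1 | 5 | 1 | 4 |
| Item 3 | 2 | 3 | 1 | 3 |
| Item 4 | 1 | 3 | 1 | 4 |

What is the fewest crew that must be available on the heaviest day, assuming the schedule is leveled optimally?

Early-start (Item 1@1, Item 2@1, Item 3@1, Item 4@1) gives peak 13: d1:13  d2:5  d3:0  d4:0.
Shift Item 2→3, Item 4→4.
Schedule Item 1@1, Item 2@3, Item 3@1, Item 4@4: d1:5  d2:5  d3:5  d4:3 — peak 5.
Total crew member-days = 18 over 4 days ⇒ peak ≥ ⌈18/4⌉ = 5, so 5 is optimal.

5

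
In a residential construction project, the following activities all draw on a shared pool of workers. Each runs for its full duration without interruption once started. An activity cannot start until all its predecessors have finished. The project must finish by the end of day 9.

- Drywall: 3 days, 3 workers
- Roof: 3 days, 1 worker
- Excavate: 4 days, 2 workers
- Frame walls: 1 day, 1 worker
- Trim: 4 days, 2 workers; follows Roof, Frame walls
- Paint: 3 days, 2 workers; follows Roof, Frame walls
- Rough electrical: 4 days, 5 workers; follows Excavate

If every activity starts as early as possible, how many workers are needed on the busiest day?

Early-start schedule: Drywall@1, Roof@1, Excavate@1, Frame walls@1, Trim@4, Paint@4, Rough electrical@5.
Load per day: day 1: 7, day 2: 6, day 3: 6, day 4: 6, day 5: 9, day 6: 9, day 7: 7, day 8: 5, day 9: 0.
Peak is 9.

9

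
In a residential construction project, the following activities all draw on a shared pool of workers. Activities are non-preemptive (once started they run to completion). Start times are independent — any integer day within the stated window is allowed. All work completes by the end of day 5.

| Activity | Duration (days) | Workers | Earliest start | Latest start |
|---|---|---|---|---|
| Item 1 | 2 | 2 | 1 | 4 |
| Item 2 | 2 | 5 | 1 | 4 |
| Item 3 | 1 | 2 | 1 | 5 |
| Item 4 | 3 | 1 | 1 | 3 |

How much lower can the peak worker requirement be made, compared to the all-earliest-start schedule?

5

Early-start peak: d1:10  d2:8  d3:1  d4:0  d5:0 ⇒ 10.
Leveled (Item 1@1, Item 2@4, Item 3@1, Item 4@1): d1:5  d2:3  d3:1  d4:5  d5:5 ⇒ 5.
Reduction 10 − 5 = 5.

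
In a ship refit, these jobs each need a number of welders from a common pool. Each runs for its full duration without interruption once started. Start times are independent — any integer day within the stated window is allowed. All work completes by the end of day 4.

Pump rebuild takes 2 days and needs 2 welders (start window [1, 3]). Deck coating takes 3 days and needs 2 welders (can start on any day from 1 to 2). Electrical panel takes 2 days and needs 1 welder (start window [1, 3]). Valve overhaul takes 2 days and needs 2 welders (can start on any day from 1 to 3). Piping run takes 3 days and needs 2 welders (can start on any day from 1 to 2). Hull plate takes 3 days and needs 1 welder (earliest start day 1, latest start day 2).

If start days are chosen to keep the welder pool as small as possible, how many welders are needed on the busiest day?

Early-start (Pump rebuild@1, Deck coating@1, Electrical panel@1, Valve overhaul@1, Piping run@1, Hull plate@1) gives peak 10: d1:10  d2:10  d3:5  d4:0.
Shift Valve overhaul→3.
Schedule Pump rebuild@1, Deck coating@1, Electrical panel@1, Valve overhaul@3, Piping run@1, Hull plate@1: d1:8  d2:8  d3:7  d4:2 — peak 8.

8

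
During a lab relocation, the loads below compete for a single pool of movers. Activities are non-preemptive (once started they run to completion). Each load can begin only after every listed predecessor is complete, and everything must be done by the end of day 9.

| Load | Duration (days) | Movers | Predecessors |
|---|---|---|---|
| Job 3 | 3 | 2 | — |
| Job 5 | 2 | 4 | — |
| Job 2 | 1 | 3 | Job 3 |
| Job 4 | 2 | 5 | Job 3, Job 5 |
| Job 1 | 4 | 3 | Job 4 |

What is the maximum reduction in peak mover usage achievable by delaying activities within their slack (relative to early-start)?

Early-start peak: d1:6  d2:6  d3:2  d4:8  d5:5  d6:3  d7:3  d8:3  d9:3 ⇒ 8.
Leveled (Job 3@1, Job 5@1, Job 2@6, Job 4@4, Job 1@6): d1:6  d2:6  d3:2  d4:5  d5:5  d6:6  d7:3  d8:3  d9:3 ⇒ 6.
Reduction 8 − 6 = 2.

2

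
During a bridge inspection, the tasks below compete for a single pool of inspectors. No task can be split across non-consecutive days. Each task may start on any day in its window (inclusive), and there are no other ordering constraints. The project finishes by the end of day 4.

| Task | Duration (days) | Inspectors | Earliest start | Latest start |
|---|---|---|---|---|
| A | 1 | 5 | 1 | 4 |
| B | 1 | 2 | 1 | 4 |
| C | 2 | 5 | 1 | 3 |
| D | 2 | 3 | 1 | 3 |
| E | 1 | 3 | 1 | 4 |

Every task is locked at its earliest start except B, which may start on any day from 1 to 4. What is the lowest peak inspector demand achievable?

16

B@1: d1:18  d2:8  d3:0  d4:0 → peak 18
B@2: d1:16  d2:10  d3:0  d4:0 → peak 16
B@3: d1:16  d2:8  d3:2  d4:0 → peak 16
B@4: d1:16  d2:8  d3:0  d4:2 → peak 16
Best is B@2, peak 16.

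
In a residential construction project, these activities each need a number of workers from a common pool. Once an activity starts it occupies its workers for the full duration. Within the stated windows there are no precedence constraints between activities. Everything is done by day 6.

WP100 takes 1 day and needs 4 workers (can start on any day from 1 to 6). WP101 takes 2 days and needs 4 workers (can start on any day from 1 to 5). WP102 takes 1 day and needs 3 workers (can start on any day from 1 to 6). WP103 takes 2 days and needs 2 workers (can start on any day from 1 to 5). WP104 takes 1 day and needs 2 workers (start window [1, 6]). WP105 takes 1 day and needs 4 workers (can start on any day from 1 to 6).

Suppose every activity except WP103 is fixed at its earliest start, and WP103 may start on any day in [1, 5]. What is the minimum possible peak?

17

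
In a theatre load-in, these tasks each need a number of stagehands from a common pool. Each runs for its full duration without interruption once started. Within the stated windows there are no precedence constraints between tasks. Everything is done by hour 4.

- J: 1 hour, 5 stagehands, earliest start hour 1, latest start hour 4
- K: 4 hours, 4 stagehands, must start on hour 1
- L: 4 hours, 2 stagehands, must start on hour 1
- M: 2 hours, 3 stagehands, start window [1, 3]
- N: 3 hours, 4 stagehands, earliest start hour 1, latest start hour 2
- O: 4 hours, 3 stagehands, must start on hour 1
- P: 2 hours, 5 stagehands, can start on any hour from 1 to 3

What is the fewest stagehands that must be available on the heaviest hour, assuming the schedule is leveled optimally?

Early-start (J@1, K@1, L@1, M@1, N@1, O@1, P@1) gives peak 26: h1:26  h2:21  h3:13  h4:9.
Shift N→2, P→3.
Schedule J@1, K@1, L@1, M@1, N@2, O@1, P@3: h1:17  h2:16  h3:18  h4:18 — peak 18.
Total stagehand-hours = 69 over 4 hours ⇒ peak ≥ ⌈69/4⌉ = 18, so 18 is optimal.

18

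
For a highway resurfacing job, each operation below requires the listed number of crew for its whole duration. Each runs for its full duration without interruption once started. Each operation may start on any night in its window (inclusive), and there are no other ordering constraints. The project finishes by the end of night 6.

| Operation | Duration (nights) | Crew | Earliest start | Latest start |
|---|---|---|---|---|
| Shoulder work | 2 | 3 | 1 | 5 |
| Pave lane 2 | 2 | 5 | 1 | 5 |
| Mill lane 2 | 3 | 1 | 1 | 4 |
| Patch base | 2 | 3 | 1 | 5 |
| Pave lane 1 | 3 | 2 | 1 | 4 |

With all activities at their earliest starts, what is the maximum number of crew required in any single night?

14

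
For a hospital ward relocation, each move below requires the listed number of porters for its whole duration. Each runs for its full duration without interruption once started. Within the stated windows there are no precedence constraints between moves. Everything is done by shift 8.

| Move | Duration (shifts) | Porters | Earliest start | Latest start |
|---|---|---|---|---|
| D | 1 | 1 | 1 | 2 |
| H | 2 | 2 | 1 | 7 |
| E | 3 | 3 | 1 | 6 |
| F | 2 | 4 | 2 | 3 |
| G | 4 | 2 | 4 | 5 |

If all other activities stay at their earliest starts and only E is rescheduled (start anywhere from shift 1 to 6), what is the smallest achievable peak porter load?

6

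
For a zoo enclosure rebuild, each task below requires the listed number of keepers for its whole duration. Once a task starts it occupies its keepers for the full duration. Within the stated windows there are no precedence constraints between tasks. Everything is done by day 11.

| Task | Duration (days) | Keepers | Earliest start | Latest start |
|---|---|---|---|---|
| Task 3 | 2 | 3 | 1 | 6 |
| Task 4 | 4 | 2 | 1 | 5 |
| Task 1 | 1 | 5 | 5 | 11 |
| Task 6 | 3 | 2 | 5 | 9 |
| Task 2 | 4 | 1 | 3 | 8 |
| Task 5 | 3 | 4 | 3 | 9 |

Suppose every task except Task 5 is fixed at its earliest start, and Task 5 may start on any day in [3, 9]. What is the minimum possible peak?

8

Task 5@3: d1:5  d2:5  d3:7  d4:7  d5:12  d6:3  d7:2  d8:0  d9:0  d10:0  d11:0 → peak 12
Task 5@4: d1:5  d2:5  d3:3  d4:7  d5:12  d6:7  d7:2  d8:0  d9:0  d10:0  d11:0 → peak 12
Task 5@5: d1:5  d2:5  d3:3  d4:3  d5:12  d6:7  d7:6  d8:0  d9:0  d10:0  d11:0 → peak 12
Task 5@6: d1:5  d2:5  d3:3  d4:3  d5:8  d6:7  d7:6  d8:4  d9:0  d10:0  d11:0 → peak 8
Task 5@7: d1:5  d2:5  d3:3  d4:3  d5:8  d6:3  d7:6  d8:4  d9:4  d10:0  d11:0 → peak 8
Task 5@8: d1:5  d2:5  d3:3  d4:3  d5:8  d6:3  d7:2  d8:4  d9:4  d10:4  d11:0 → peak 8
Task 5@9: d1:5  d2:5  d3:3  d4:3  d5:8  d6:3  d7:2  d8:0  d9:4  d10:4  d11:4 → peak 8
Best is Task 5@6, peak 8.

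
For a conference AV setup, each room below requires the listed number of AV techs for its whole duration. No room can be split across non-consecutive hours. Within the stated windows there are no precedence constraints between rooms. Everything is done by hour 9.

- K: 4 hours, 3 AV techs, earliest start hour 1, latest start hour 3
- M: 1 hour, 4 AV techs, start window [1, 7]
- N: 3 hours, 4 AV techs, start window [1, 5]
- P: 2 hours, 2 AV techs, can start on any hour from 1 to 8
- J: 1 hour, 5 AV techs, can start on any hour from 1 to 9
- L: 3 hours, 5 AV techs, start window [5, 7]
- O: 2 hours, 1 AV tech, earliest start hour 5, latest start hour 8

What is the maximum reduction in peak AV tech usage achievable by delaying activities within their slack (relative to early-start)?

11

Early-start peak: h1:18  h2:9  h3:7  h4:3  h5:6  h6:6  h7:5  h8:0  h9:0 ⇒ 18.
Leveled (K@1, M@1, N@2, P@5, J@5, L@6, O@7): h1:7  h2:7  h3:7  h4:7  h5:7  h6:7  h7:6  h8:6  h9:0 ⇒ 7.
Reduction 18 − 7 = 11.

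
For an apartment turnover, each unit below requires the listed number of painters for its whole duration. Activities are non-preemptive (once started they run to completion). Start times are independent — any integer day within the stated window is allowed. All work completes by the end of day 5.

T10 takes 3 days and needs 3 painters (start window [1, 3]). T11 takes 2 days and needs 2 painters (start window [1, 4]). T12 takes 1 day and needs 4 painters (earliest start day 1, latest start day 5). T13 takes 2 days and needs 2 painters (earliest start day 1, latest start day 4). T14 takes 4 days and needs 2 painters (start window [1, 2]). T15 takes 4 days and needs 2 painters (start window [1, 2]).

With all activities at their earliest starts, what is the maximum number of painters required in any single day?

15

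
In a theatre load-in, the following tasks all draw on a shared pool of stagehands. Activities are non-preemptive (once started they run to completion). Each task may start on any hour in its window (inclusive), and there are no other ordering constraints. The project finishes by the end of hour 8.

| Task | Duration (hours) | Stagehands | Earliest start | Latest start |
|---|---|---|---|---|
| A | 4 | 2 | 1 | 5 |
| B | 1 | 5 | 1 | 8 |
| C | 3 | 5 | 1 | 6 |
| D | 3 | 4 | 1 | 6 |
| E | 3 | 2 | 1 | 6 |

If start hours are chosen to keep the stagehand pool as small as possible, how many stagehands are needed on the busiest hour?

7

Early-start (A@1, B@1, C@1, D@1, E@1) gives peak 18: h1:18  h2:13  h3:13  h4:2  h5:0  h6:0  h7:0  h8:0.
Shift C→2, D→5, E→5.
Schedule A@1, B@1, C@2, D@5, E@5: h1:7  h2:7  h3:7  h4:7  h5:6  h6:6  h7:6  h8:0 — peak 7.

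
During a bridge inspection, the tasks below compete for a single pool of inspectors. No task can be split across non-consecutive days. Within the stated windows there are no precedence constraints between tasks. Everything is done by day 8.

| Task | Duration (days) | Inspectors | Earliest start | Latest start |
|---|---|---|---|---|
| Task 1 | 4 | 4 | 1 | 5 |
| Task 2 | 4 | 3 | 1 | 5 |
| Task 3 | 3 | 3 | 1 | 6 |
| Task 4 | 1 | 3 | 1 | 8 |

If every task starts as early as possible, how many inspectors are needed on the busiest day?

Early-start schedule: Task 1@1, Task 2@1, Task 3@1, Task 4@1.
Load per day: day 1: 13, day 2: 10, day 3: 10, day 4: 7, day 5: 0, day 6: 0, day 7: 0, day 8: 0.
Peak is 13.

13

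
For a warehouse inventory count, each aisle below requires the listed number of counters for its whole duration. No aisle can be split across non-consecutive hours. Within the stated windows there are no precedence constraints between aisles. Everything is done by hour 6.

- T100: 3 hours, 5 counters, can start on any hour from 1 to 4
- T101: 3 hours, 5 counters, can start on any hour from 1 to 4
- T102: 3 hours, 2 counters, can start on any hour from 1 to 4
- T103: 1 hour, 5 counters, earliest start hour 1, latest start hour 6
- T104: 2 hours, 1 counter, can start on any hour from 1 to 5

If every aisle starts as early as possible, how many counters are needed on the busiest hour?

Early-start schedule: T100@1, T101@1, T102@1, T103@1, T104@1.
Load per hour: hour 1: 18, hour 2: 13, hour 3: 12, hour 4: 0, hour 5: 0, hour 6: 0.
Peak is 18.

18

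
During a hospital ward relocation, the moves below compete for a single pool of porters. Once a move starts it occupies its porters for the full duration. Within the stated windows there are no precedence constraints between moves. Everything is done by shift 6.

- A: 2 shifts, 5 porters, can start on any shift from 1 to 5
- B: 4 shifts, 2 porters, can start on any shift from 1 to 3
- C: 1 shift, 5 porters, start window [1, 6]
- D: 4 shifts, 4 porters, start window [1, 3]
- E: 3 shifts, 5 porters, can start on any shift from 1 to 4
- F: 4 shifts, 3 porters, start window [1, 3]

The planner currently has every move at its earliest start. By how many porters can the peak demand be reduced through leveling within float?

Early-start peak: s1:24  s2:19  s3:14  s4:9  s5:0  s6:0 ⇒ 24.
Leveled (A@1, B@1, C@1, D@2, E@3, F@2): s1:12  s2:14  s3:14  s4:14  s5:12  s6:0 ⇒ 14.
Reduction 24 − 14 = 10.

10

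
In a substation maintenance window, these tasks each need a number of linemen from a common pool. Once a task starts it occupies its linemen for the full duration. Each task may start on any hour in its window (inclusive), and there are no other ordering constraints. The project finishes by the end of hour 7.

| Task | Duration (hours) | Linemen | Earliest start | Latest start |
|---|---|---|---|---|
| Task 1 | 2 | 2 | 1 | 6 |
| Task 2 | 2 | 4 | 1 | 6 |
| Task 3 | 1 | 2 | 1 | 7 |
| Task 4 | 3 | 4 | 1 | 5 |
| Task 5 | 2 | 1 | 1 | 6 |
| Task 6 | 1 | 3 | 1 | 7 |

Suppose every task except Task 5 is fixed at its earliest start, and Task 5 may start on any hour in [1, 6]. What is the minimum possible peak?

15

Task 5@1: h1:16  h2:11  h3:4  h4:0  h5:0  h6:0  h7:0 → peak 16
Task 5@2: h1:15  h2:11  h3:5  h4:0  h5:0  h6:0  h7:0 → peak 15
Task 5@3: h1:15  h2:10  h3:5  h4:1  h5:0  h6:0  h7:0 → peak 15
Task 5@4: h1:15  h2:10  h3:4  h4:1  h5:1  h6:0  h7:0 → peak 15
Task 5@5: h1:15  h2:10  h3:4  h4:0  h5:1  h6:1  h7:0 → peak 15
Task 5@6: h1:15  h2:10  h3:4  h4:0  h5:0  h6:1  h7:1 → peak 15
Best is Task 5@2, peak 15.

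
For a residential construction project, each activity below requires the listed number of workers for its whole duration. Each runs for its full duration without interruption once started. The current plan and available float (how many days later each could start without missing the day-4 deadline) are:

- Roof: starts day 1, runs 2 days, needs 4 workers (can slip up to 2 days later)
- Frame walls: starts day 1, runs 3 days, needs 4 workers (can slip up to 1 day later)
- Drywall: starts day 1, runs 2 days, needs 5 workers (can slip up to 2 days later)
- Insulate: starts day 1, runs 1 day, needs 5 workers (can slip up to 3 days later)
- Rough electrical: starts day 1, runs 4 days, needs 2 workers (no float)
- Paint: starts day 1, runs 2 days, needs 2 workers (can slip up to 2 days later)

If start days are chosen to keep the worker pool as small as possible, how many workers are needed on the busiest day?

Early-start (Roof@1, Frame walls@1, Drywall@1, Insulate@1, Rough electrical@1, Paint@1) gives peak 22: d1:22  d2:17  d3:6  d4:2.
Shift Drywall→3, Insulate→4.
Schedule Roof@1, Frame walls@1, Drywall@3, Insulate@4, Rough electrical@1, Paint@1: d1:12  d2:12  d3:11  d4:12 — peak 12.
Total worker-days = 47 over 4 days ⇒ peak ≥ ⌈47/4⌉ = 12, so 12 is optimal.

12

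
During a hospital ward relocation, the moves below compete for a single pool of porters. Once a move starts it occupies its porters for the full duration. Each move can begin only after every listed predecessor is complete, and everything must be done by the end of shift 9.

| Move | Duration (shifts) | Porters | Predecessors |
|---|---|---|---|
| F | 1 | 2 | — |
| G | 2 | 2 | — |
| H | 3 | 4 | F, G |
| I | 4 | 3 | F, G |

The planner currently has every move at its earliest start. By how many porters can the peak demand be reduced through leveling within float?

Early-start peak: s1:4  s2:2  s3:7  s4:7  s5:7  s6:3  s7:0  s8:0  s9:0 ⇒ 7.
Leveled (F@1, G@1, H@3, I@6): s1:4  s2:2  s3:4  s4:4  s5:4  s6:3  s7:3  s8:3  s9:3 ⇒ 4.
Reduction 7 − 4 = 3.

3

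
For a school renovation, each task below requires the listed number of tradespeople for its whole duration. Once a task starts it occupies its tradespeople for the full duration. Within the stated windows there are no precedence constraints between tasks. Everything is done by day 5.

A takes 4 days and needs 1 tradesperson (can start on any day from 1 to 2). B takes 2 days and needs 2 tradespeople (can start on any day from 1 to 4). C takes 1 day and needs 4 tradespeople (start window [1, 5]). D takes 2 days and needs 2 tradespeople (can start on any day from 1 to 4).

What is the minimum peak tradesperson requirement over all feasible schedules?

Early-start (A@1, B@1, C@1, D@1) gives peak 9: d1:9  d2:5  d3:1  d4:1  d5:0.
Shift C→5, D→3.
Schedule A@1, B@1, C@5, D@3: d1:3  d2:3  d3:3  d4:3  d5:4 — peak 4.
Total tradesperson-days = 16 over 5 days ⇒ peak ≥ ⌈16/5⌉ = 4, so 4 is optimal.

4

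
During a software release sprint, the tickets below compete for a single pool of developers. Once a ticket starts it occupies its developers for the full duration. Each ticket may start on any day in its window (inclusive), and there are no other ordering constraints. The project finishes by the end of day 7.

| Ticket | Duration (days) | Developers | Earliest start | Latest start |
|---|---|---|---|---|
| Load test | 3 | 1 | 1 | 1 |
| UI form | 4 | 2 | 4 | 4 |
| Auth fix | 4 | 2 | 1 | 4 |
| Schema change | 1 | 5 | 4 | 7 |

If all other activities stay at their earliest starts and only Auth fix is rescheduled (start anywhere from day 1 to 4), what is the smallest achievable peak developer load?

9

Auth fix@1: d1:3  d2:3  d3:3  d4:9  d5:2  d6:2  d7:2 → peak 9
Auth fix@2: d1:1  d2:3  d3:3  d4:9  d5:4  d6:2  d7:2 → peak 9
Auth fix@3: d1:1  d2:1  d3:3  d4:9  d5:4  d6:4  d7:2 → peak 9
Auth fix@4: d1:1  d2:1  d3:1  d4:9  d5:4  d6:4  d7:4 → peak 9
Best is Auth fix@1, peak 9.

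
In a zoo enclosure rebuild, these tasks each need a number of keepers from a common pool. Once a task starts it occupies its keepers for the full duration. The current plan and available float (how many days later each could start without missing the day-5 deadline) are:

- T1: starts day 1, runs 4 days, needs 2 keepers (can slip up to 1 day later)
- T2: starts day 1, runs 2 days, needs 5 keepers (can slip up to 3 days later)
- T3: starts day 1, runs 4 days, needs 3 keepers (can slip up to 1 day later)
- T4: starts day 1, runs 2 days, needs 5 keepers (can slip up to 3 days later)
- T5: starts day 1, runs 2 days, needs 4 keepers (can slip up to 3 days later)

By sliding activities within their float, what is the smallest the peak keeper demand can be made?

14

Early-start (T1@1, T2@1, T3@1, T4@1, T5@1) gives peak 19: d1:19  d2:19  d3:5  d4:5  d5:0.
Shift T4→3.
Schedule T1@1, T2@1, T3@1, T4@3, T5@1: d1:14  d2:14  d3:10  d4:10  d5:0 — peak 14.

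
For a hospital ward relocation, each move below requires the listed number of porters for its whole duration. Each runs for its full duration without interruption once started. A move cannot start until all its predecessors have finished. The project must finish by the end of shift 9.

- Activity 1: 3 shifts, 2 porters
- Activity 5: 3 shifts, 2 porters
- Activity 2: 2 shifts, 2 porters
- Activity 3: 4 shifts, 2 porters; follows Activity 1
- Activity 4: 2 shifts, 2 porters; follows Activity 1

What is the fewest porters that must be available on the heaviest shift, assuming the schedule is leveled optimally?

4

Early-start (Activity 1@1, Activity 5@1, Activity 2@1, Activity 3@4, Activity 4@4) gives peak 6: s1:6  s2:6  s3:4  s4:4  s5:4  s6:2  s7:2  s8:0  s9:0.
Shift Activity 2→4, Activity 4→6.
Schedule Activity 1@1, Activity 5@1, Activity 2@4, Activity 3@4, Activity 4@6: s1:4  s2:4  s3:4  s4:4  s5:4  s6:4  s7:4  s8:0  s9:0 — peak 4.
Total porter-shifts = 28 over 9 shifts ⇒ peak ≥ ⌈28/9⌉ = 4, so 4 is optimal.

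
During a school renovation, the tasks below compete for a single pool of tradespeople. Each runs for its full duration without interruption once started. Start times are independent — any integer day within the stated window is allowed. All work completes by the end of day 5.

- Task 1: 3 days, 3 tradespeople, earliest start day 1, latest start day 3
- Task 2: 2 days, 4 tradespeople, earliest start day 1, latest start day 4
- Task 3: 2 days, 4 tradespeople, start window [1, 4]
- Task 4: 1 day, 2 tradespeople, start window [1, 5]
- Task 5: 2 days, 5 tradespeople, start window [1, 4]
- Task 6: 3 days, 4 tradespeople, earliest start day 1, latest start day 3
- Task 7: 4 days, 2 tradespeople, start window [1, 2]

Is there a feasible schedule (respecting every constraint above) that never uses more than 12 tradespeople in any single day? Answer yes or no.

no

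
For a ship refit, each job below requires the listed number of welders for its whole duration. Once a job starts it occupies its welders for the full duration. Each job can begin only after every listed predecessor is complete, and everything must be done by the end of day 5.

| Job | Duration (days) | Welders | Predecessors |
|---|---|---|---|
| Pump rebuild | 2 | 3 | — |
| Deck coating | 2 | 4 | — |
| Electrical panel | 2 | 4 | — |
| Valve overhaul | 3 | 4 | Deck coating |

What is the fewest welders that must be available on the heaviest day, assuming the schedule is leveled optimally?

Early-start (Pump rebuild@1, Deck coating@1, Electrical panel@1, Valve overhaul@3) gives peak 11: d1:11  d2:11  d3:4  d4:4  d5:4.
Shift Electrical panel→3.
Schedule Pump rebuild@1, Deck coating@1, Electrical panel@3, Valve overhaul@3: d1:7  d2:7  d3:8  d4:8  d5:4 — peak 8.
No arrangement of the 16 feasible schedules does better.

8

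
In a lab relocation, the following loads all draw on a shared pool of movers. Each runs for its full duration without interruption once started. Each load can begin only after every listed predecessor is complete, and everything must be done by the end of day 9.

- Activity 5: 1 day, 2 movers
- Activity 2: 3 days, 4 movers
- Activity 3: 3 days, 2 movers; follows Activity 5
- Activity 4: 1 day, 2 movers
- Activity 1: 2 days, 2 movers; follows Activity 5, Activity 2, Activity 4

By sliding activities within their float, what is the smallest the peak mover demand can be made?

4

Early-start (Activity 5@1, Activity 2@1, Activity 3@2, Activity 4@1, Activity 1@4) gives peak 8: d1:8  d2:6  d3:6  d4:4  d5:2  d6:0  d7:0  d8:0  d9:0.
Shift Activity 2→2, Activity 3→5, Activity 1→5.
Schedule Activity 5@1, Activity 2@2, Activity 3@5, Activity 4@1, Activity 1@5: d1:4  d2:4  d3:4  d4:4  d5:4  d6:4  d7:2  d8:0  d9:0 — peak 4.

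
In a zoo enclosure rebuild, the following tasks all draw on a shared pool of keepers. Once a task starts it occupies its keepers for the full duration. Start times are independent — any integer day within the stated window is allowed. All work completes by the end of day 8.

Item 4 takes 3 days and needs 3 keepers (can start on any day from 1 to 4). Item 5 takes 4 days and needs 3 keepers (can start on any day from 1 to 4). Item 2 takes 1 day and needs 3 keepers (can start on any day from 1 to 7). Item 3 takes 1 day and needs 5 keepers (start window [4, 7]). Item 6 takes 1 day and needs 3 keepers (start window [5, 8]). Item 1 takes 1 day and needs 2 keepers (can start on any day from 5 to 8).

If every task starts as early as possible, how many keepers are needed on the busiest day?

Early-start schedule: Item 4@1, Item 5@1, Item 2@1, Item 3@4, Item 6@5, Item 1@5.
Load per day: day 1: 9, day 2: 6, day 3: 6, day 4: 8, day 5: 5, day 6: 0, day 7: 0, day 8: 0.
Peak is 9.

9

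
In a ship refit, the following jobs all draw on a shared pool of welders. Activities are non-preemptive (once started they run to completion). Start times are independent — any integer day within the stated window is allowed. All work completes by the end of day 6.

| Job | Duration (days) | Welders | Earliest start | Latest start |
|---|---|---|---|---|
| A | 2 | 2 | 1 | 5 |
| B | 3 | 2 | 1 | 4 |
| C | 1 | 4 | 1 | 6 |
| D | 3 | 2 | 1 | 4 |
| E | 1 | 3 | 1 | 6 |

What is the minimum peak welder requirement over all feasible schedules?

5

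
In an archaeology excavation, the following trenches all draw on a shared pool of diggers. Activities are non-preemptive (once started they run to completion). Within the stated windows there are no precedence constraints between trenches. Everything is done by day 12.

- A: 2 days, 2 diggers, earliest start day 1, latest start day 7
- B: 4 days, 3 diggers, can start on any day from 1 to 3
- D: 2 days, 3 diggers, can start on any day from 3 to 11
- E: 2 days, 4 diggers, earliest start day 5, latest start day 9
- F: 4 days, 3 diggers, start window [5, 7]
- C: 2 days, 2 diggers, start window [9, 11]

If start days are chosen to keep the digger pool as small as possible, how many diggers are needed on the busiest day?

5

Early-start (A@1, B@1, D@3, E@5, F@5, C@9) gives peak 7: d1:5  d2:5  d3:6  d4:6  d5:7  d6:7  d7:3  d8:3  d9:2  d10:2  d11:0  d12:0.
Shift D→11, F→7.
Schedule A@1, B@1, D@11, E@5, F@7, C@9: d1:5  d2:5  d3:3  d4:3  d5:4  d6:4  d7:3  d8:3  d9:5  d10:5  d11:3  d12:3 — peak 5.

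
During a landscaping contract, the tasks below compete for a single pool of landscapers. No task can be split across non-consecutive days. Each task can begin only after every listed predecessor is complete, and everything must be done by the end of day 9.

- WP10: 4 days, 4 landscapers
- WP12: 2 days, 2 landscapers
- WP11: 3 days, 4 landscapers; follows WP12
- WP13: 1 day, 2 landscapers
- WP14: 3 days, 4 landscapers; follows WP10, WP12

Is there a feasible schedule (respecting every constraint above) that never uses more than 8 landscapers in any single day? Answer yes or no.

Schedule WP10@1, WP12@1, WP11@3, WP13@1, WP14@5: d1:8  d2:6  d3:8  d4:8  d5:8  d6:4  d7:4  d8:0  d9:0 — peak 8 ≤ 8.

yes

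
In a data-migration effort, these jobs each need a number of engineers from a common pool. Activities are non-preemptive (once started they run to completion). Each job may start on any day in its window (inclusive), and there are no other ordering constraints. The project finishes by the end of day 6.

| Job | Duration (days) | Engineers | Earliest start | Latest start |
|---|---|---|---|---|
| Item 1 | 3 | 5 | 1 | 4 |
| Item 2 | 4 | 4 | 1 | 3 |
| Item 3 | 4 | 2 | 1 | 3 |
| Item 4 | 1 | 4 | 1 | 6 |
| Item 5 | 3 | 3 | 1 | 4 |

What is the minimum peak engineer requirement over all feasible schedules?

11

Early-start (Item 1@1, Item 2@1, Item 3@1, Item 4@1, Item 5@1) gives peak 18: d1:18  d2:14  d3:14  d4:6  d5:0  d6:0.
Shift Item 4→5, Item 5→4.
Schedule Item 1@1, Item 2@1, Item 3@1, Item 4@5, Item 5@4: d1:11  d2:11  d3:11  d4:9  d5:7  d6:3 — peak 11.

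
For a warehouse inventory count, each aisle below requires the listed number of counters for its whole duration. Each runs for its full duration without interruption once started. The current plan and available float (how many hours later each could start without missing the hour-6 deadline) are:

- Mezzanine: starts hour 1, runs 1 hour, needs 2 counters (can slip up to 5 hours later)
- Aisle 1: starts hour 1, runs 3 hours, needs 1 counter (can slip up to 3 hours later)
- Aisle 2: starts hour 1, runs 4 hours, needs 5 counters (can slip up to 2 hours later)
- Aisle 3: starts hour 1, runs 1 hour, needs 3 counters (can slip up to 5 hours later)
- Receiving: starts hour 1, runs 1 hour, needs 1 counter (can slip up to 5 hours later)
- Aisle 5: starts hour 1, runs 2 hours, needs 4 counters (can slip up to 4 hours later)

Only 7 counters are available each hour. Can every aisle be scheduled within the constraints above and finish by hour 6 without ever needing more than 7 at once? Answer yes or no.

Schedule Mezzanine@1, Aisle 1@2, Aisle 2@1, Aisle 3@5, Receiving@2, Aisle 5@5: h1:7  h2:7  h3:6  h4:6  h5:7  h6:4 — peak 7 ≤ 7.

yes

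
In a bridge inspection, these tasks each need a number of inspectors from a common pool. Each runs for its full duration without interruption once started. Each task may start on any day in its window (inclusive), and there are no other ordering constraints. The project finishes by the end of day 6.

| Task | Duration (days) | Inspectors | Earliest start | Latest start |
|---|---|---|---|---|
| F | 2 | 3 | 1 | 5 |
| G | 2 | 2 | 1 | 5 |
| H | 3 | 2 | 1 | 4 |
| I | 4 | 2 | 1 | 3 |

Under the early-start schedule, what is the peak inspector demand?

9

Early-start schedule: F@1, G@1, H@1, I@1.
Load per day: day 1: 9, day 2: 9, day 3: 4, day 4: 2, day 5: 0, day 6: 0.
Peak is 9.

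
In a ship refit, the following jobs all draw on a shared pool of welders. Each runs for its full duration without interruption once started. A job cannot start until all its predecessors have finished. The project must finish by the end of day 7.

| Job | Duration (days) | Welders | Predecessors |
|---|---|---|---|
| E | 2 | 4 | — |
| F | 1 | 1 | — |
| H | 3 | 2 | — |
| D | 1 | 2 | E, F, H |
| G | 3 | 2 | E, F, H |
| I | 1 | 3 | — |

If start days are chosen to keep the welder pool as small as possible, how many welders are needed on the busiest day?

Early-start (E@1, F@1, H@1, D@4, G@4, I@1) gives peak 10: d1:10  d2:6  d3:2  d4:4  d5:2  d6:2  d7:0.
Shift H→2, D→5, G→5, I→3.
Schedule E@1, F@1, H@2, D@5, G@5, I@3: d1:5  d2:6  d3:5  d4:2  d5:4  d6:2  d7:2 — peak 6.

6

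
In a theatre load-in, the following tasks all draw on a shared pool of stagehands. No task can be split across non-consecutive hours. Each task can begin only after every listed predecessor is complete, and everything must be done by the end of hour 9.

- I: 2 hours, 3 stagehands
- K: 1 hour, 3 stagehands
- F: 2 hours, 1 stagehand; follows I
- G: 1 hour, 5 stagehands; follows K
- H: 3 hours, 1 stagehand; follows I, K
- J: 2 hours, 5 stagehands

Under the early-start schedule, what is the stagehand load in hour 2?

13

At early start, hour 2 has: I, G, J.
Demand: 3 + 5 + 5 = 13.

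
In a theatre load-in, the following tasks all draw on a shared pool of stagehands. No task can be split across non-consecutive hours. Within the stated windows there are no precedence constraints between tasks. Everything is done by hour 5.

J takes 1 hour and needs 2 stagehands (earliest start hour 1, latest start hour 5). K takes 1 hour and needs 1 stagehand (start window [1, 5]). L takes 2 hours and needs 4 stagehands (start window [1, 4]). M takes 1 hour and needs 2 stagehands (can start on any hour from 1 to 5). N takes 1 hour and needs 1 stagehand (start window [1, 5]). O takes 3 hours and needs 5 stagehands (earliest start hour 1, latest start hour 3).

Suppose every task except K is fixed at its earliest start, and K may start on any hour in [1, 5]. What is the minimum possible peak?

14

K@1: h1:15  h2:9  h3:5  h4:0  h5:0 → peak 15
K@2: h1:14  h2:10  h3:5  h4:0  h5:0 → peak 14
K@3: h1:14  h2:9  h3:6  h4:0  h5:0 → peak 14
K@4: h1:14  h2:9  h3:5  h4:1  h5:0 → peak 14
K@5: h1:14  h2:9  h3:5  h4:0  h5:1 → peak 14
Best is K@2, peak 14.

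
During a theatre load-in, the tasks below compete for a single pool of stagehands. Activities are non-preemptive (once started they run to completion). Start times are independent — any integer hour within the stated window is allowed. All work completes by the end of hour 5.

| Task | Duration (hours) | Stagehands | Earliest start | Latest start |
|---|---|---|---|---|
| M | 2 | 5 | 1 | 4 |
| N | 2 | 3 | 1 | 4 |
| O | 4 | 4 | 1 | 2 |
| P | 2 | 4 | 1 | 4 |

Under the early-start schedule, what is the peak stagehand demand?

Early-start schedule: M@1, N@1, O@1, P@1.
Load per hour: hour 1: 16, hour 2: 16, hour 3: 4, hour 4: 4, hour 5: 0.
Peak is 16.

16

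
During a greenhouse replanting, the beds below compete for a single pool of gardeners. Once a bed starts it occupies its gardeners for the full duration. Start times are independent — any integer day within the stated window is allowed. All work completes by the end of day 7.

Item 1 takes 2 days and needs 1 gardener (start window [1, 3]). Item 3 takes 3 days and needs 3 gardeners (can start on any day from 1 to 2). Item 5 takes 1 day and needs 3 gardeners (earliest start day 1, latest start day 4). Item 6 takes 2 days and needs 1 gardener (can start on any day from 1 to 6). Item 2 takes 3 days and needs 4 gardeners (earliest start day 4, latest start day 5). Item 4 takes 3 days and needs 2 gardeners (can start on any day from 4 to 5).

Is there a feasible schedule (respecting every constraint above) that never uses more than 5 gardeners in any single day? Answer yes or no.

The minimum achievable peak is 6; 5 < 6, so no feasible schedule stays within the cap.

no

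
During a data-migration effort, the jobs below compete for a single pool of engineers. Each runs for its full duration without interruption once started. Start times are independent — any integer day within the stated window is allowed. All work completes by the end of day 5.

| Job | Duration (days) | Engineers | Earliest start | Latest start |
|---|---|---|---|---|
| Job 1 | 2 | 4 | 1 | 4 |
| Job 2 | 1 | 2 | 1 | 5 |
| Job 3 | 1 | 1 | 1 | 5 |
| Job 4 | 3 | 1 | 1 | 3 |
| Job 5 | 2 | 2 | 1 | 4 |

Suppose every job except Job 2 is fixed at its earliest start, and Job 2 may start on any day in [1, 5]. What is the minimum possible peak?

8

Job 2@1: d1:10  d2:7  d3:1  d4:0  d5:0 → peak 10
Job 2@2: d1:8  d2:9  d3:1  d4:0  d5:0 → peak 9
Job 2@3: d1:8  d2:7  d3:3  d4:0  d5:0 → peak 8
Job 2@4: d1:8  d2:7  d3:1  d4:2  d5:0 → peak 8
Job 2@5: d1:8  d2:7  d3:1  d4:0  d5:2 → peak 8
Best is Job 2@3, peak 8.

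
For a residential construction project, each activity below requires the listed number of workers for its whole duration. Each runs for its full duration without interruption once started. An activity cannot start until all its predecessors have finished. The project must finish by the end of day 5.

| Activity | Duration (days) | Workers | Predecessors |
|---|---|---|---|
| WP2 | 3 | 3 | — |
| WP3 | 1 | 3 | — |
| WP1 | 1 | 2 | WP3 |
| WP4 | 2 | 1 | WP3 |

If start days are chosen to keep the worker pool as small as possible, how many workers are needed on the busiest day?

4

Early-start (WP2@1, WP3@1, WP1@2, WP4@2) gives peak 6: d1:6  d2:6  d3:4  d4:0  d5:0.
Shift WP2→2, WP1→5.
Schedule WP2@2, WP3@1, WP1@5, WP4@2: d1:3  d2:4  d3:4  d4:3  d5:2 — peak 4.
Total worker-days = 16 over 5 days ⇒ peak ≥ ⌈16/5⌉ = 4, so 4 is optimal.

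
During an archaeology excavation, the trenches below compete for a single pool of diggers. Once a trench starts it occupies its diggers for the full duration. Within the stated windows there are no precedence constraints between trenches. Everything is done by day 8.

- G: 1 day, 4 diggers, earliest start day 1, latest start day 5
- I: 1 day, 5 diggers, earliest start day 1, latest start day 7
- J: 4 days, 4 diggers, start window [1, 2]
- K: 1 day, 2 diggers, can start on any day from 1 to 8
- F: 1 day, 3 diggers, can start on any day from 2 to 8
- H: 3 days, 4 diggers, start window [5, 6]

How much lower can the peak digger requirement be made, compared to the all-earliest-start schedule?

7

Early-start peak: d1:15  d2:7  d3:4  d4:4  d5:4  d6:4  d7:4  d8:0 ⇒ 15.
Leveled (G@1, I@5, J@1, K@2, F@3, H@6): d1:8  d2:6  d3:7  d4:4  d5:5  d6:4  d7:4  d8:4 ⇒ 8.
Reduction 15 − 8 = 7.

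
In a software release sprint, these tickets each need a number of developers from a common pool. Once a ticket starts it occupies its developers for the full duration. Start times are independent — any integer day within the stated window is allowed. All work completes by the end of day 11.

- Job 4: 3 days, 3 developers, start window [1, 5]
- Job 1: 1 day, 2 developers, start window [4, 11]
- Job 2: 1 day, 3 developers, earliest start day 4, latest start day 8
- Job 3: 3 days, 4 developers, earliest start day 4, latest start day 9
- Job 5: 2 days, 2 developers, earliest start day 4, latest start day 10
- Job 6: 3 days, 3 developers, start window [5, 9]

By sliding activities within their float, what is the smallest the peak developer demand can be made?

Early-start (Job 4@1, Job 1@4, Job 2@4, Job 3@4, Job 5@4, Job 6@5) gives peak 11: d1:3  d2:3  d3:3  d4:11  d5:9  d6:7  d7:3  d8:0  d9:0  d10:0  d11:0.
Shift Job 3→5, Job 5→8, Job 6→8.
Schedule Job 4@1, Job 1@4, Job 2@4, Job 3@5, Job 5@8, Job 6@8: d1:3  d2:3  d3:3  d4:5  d5:4  d6:4  d7:4  d8:5  d9:5  d10:3  d11:0 — peak 5.

5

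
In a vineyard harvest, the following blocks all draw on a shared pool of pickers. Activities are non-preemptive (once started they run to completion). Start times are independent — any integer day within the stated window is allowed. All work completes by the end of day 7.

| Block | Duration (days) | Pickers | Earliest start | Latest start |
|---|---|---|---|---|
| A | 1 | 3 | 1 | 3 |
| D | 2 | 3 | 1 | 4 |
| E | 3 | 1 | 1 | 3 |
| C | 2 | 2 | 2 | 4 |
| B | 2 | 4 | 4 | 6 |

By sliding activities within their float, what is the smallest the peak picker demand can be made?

4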